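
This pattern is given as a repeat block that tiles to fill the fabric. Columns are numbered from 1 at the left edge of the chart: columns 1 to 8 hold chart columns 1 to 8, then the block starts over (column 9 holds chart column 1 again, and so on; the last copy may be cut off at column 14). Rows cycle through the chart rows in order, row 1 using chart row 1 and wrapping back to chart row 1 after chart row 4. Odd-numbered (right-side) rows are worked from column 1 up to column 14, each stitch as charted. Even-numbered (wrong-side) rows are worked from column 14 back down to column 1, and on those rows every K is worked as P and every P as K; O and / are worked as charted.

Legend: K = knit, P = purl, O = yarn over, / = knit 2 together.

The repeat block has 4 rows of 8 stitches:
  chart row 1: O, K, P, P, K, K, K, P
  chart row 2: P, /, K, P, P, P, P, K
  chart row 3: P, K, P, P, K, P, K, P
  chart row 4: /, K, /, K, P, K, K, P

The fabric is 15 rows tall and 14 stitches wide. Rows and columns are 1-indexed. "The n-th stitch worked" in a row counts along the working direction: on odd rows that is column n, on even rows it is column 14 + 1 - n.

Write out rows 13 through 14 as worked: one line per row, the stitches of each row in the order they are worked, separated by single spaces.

Row 13: chart row 1, RS - tile across columns 1-14 and work as-is.
Row 14: chart row 2, WS - tiled (columns 1-14): P / K P P P P K P / K P P P; work from column 14 back to 1 with K<->P swapped.

Rows as worked:
O K P P K K K P O K P P K K
K K K P / K P K K K K P / K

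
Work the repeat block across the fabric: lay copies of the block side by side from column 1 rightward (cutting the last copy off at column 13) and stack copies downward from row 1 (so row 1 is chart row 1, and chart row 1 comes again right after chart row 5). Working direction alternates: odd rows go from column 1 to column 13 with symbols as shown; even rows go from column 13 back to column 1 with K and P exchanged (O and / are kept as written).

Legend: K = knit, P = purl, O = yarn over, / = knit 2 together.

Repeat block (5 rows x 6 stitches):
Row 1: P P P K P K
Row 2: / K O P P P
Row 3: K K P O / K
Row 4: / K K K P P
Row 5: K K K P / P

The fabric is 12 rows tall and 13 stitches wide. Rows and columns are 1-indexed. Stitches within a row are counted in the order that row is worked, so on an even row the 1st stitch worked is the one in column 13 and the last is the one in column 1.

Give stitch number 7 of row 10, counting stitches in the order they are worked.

For row 10: chart row = ((10-1) mod 5) + 1 = 5; this is a WS (even) row.
Chart row 5 tiled across columns 1-13: K K K P / P K K K P / P K
Wrong side: read the tiled row from column 13 down to 1 and exchange K with P (leave O, /).
Row 10 as worked: P K / K P P P K / K P P P
Stitch 7 in working order -> P

Result:
P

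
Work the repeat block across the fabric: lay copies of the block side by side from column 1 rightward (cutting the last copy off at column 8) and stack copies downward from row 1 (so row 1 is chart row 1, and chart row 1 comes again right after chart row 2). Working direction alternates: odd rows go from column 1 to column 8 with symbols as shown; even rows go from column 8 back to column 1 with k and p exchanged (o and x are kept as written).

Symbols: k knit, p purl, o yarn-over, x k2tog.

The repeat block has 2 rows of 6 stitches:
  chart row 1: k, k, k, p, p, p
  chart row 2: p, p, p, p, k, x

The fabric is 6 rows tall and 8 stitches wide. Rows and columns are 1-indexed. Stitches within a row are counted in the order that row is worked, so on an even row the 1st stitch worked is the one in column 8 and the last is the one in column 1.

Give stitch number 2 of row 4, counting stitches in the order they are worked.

Row 4 uses chart row ((4-1) mod 2)+1 = 2. Row 4 is even, so WS.
Chart row 2 tiled across columns 1-8: p p p p k x p p
WS: work from column 8 back to column 1 (reverse the tiled row), swapping k<->p (o and x unchanged).
Row 4 as worked: k k x p k k k k
Counting 2 along the worked row gives k.

Stitch:
k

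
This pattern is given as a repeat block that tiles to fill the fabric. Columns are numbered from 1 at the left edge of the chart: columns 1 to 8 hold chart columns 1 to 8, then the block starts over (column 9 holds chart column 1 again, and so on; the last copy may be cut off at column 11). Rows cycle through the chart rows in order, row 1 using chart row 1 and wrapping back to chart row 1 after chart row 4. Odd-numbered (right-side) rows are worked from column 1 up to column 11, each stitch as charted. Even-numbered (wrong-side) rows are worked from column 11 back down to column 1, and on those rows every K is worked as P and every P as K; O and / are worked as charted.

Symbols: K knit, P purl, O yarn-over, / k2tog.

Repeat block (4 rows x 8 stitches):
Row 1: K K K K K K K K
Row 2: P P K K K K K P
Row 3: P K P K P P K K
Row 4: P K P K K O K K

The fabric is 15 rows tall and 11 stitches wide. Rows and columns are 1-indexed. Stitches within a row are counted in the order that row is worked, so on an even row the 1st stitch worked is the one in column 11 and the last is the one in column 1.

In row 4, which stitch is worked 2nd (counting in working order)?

Row 4: (4-1) mod 4 = 3, so use chart row 4. Even row -> WS.
Chart row 4 tiled across columns 1-11: P K P K K O K K P K P
WS row: flip the tiled sequence (start at column 11) and apply K<->P; O and / stay.
Row 4 as worked: K P K P P O P P K P K
Counting 2 along the worked row gives P.

Result:
P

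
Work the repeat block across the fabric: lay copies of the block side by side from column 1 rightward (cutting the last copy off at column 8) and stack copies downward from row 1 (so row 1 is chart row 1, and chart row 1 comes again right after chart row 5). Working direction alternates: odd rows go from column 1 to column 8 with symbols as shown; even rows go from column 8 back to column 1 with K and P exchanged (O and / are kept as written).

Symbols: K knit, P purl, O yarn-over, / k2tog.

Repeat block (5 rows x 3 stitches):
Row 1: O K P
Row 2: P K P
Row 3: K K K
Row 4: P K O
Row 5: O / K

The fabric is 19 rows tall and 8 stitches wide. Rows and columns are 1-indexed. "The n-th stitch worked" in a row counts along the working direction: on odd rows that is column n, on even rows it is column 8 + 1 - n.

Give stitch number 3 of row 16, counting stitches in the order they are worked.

== STITCH ==
K

Derivation:
Row 16: (16-1) mod 5 = 0, so use chart row 1. Even row -> WS.
Chart row 1 tiled across columns 1-8: O K P O K P O K
WS row: flip the tiled sequence (start at column 8) and apply K<->P; O and / stay.
Row 16 as worked: P O K P O K P O
The 3rd stitch worked is K.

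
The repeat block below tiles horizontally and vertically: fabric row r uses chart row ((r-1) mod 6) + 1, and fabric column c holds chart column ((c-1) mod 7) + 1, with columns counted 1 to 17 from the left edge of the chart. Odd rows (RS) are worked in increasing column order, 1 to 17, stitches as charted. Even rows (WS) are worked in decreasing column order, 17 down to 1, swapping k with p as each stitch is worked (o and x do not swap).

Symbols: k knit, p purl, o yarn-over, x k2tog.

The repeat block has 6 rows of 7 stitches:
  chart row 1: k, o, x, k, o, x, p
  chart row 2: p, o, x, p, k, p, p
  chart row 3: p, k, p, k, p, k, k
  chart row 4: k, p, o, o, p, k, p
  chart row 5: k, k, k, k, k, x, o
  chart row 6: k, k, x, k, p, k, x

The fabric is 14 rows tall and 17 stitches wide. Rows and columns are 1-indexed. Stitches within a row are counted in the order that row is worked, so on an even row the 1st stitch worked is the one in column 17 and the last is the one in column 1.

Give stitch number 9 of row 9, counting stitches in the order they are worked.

Stitch:
k

Derivation:
Row 9: (9-1) mod 6 = 2, so use chart row 3. Odd row -> RS.
Chart row 3 tiled across columns 1-17: p k p k p k k p k p k p k k p k p
RS row: no reversal, no swap; stitch n worked = column n.
Stitch 9 in working order -> k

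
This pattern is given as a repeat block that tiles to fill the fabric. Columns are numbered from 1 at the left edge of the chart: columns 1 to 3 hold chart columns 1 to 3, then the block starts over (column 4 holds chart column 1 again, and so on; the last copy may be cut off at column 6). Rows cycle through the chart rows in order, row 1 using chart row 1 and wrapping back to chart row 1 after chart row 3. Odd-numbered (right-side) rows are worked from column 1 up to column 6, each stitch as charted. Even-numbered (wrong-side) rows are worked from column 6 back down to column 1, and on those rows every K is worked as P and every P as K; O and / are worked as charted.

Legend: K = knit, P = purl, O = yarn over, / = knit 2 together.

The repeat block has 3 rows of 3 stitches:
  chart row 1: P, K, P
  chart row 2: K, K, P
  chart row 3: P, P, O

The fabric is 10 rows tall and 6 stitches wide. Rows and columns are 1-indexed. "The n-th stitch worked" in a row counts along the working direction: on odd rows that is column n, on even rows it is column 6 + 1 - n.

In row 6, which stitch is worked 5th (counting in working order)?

Stitch:
K

Derivation:
For row 6: chart row = ((6-1) mod 3) + 1 = 3; this is a WS (even) row.
Chart row 3 tiled across columns 1-6: P P O P P O
Wrong side: read the tiled row from column 6 down to 1 and exchange K with P (leave O, /).
Row 6 as worked: O K K O K K
The 5th stitch worked is K.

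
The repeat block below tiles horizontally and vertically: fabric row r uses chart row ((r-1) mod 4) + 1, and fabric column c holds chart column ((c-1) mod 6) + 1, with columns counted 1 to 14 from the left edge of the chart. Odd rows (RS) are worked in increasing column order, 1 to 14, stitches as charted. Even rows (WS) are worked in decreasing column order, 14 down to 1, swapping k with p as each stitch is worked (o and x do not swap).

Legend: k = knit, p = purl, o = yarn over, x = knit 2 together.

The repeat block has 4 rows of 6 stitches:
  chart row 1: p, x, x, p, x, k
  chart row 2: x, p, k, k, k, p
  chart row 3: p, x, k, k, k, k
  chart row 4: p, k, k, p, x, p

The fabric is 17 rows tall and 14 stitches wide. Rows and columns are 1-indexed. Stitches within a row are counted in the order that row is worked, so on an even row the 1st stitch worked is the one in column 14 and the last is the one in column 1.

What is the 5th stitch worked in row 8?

== STITCH ==
k

Derivation:
For row 8: chart row = ((8-1) mod 4) + 1 = 4; this is a WS (even) row.
Chart row 4 tiled across columns 1-14: p k k p x p p k k p x p p k
Wrong side: read the tiled row from column 14 down to 1 and exchange k with p (leave o, x).
Row 8 as worked: p k k x k p p k k x k p p k
Counting 5 along the worked row gives k.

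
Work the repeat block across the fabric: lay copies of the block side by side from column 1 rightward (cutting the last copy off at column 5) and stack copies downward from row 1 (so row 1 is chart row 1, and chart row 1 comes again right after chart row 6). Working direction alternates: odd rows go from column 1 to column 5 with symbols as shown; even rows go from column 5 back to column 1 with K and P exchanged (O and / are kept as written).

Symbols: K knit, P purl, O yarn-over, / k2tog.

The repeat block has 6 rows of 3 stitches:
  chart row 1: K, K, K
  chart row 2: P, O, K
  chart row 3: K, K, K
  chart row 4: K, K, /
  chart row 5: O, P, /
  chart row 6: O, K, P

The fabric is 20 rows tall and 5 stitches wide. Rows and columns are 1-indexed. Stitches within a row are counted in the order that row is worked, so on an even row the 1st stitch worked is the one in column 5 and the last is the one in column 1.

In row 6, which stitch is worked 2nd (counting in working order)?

Result:
O

Derivation:
For row 6: chart row = ((6-1) mod 6) + 1 = 6; this is a WS (even) row.
Chart row 6 tiled across columns 1-5: O K P O K
WS: work from column 5 back to column 1 (reverse the tiled row), swapping K<->P (O and / unchanged).
Row 6 as worked: P O K P O
Counting 2 along the worked row gives O.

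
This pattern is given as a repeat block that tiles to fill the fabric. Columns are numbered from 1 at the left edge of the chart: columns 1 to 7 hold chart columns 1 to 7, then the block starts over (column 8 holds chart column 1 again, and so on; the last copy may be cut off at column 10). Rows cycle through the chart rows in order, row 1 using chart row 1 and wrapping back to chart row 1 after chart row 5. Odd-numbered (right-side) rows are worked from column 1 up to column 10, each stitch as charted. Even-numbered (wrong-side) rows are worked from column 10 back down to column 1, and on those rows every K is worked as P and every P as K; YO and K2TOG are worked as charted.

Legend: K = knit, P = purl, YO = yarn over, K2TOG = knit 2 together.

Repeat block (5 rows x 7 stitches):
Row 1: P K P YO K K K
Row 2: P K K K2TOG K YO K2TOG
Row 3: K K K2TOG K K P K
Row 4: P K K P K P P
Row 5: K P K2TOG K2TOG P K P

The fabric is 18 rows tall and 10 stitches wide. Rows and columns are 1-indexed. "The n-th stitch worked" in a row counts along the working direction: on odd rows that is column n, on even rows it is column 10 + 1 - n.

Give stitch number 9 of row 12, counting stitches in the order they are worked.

Row 12: (12-1) mod 5 = 1, so use chart row 2. Even row -> WS.
Chart row 2 tiled across columns 1-10: P K K K2TOG K YO K2TOG P K K
Wrong side: read the tiled row from column 10 down to 1 and exchange K with P (leave YO, K2TOG).
Row 12 as worked: P P K K2TOG YO P K2TOG P P K
The 9th stitch worked is P.

Result:
P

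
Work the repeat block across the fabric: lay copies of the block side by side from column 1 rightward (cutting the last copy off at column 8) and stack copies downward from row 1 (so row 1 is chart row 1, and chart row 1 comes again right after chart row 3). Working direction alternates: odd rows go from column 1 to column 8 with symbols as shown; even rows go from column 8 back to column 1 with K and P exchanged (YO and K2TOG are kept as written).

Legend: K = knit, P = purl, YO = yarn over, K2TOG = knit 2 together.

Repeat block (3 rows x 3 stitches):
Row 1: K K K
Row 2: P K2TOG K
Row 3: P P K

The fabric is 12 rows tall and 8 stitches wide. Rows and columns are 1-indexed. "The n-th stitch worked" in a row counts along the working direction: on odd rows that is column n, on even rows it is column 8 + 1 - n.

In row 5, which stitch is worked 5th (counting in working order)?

Row 5 uses chart row ((5-1) mod 3)+1 = 2. Row 5 is odd, so RS.
Chart row 2 tiled across columns 1-8: P K2TOG K P K2TOG K P K2TOG
RS: work column 1 to column 8, symbols as charted — the tiled row is the row as worked.
Stitch 5 in working order -> K2TOG

Result:
K2TOG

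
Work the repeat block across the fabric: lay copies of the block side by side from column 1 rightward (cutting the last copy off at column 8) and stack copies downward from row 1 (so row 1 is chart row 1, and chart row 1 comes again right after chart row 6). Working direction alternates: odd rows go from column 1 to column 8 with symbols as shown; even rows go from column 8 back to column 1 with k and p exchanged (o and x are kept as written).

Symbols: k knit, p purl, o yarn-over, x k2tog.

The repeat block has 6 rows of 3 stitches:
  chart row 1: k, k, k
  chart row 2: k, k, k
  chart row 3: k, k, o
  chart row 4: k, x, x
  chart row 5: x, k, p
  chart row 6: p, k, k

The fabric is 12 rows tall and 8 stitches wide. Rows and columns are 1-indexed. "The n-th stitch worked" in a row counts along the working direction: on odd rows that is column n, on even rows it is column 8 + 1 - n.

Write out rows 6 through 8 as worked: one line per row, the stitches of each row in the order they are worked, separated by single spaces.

Row 6: chart row 6, WS - tiled (columns 1-8): p k k p k k p k; work from column 8 back to 1 with k<->p swapped.
Row 7: chart row 1, RS - tile across columns 1-8 and work as-is.
Row 8: chart row 2, WS - tiled (columns 1-8): k k k k k k k k; work from column 8 back to 1 with k<->p swapped.

== ROWS AS WORKED ==
p k p p k p p k
k k k k k k k k
p p p p p p p p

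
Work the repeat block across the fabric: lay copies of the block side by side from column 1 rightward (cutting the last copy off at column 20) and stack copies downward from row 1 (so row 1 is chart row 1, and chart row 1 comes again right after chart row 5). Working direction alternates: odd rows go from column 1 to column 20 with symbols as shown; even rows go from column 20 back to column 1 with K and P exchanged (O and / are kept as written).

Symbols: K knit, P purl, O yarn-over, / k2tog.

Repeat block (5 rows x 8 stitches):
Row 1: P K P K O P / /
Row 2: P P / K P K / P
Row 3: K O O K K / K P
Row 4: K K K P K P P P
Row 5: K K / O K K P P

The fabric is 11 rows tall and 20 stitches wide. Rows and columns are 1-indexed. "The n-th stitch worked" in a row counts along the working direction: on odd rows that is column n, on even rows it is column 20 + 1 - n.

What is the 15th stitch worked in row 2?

Result:
P

Derivation:
Row 2: (2-1) mod 5 = 1, so use chart row 2. Even row -> WS.
Chart row 2 tiled across columns 1-20: P P / K P K / P P P / K P K / P P P / K
Wrong side: read the tiled row from column 20 down to 1 and exchange K with P (leave O, /).
Row 2 as worked: P / K K K / P K P / K K K / P K P / K K
Counting 15 along the worked row gives P.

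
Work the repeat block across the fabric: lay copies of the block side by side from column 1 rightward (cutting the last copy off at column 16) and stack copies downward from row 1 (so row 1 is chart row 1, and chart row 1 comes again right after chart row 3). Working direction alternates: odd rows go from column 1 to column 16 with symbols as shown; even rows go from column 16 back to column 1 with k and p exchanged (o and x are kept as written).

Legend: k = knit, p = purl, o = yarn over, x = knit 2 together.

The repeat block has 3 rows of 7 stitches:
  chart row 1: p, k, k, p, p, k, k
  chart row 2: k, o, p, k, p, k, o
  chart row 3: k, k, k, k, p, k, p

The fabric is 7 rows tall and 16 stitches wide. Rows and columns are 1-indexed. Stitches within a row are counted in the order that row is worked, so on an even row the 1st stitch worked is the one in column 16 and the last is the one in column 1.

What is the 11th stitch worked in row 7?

Row 7: (7-1) mod 3 = 0, so use chart row 1. Odd row -> RS.
Chart row 1 tiled across columns 1-16: p k k p p k k p k k p p k k p k
RS row: no reversal, no swap; stitch n worked = column n.
The 11th stitch worked is p.

== STITCH ==
p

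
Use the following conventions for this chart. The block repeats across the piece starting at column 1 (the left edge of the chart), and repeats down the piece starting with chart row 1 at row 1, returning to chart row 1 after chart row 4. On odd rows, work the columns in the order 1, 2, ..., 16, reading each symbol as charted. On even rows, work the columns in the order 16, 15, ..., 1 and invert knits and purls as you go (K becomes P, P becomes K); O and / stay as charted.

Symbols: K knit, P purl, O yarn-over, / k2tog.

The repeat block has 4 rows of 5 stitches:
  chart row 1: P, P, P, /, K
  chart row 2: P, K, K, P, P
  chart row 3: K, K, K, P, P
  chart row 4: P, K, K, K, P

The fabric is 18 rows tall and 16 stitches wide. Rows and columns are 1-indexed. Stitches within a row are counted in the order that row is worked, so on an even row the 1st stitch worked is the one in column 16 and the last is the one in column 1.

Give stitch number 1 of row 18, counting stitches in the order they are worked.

Result:
K

Derivation:
Row 18: (18-1) mod 4 = 1, so use chart row 2. Even row -> WS.
Chart row 2 tiled across columns 1-16: P K K P P P K K P P P K K P P P
WS: work from column 16 back to column 1 (reverse the tiled row), swapping K<->P (O and / unchanged).
Row 18 as worked: K K K P P K K K P P K K K P P K
The 1st stitch worked is K.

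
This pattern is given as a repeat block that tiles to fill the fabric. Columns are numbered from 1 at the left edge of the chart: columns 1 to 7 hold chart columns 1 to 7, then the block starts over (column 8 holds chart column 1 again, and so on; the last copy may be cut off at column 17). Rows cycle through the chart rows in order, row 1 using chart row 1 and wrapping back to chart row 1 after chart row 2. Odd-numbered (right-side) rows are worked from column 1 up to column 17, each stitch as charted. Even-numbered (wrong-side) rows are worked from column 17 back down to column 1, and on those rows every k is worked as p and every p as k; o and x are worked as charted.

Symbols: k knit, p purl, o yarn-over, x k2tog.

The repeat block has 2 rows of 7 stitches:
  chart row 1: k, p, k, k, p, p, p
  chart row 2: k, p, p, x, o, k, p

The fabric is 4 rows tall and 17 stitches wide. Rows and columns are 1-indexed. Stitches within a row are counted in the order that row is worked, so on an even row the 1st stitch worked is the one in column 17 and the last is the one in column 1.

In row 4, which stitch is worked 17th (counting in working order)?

Row 4: (4-1) mod 2 = 1, so use chart row 2. Even row -> WS.
Chart row 2 tiled across columns 1-17: k p p x o k p k p p x o k p k p p
WS row: flip the tiled sequence (start at column 17) and apply k<->p; o and x stay.
Row 4 as worked: k k p k p o x k k p k p o x k k p
Counting 17 along the worked row gives p.

Stitch:
p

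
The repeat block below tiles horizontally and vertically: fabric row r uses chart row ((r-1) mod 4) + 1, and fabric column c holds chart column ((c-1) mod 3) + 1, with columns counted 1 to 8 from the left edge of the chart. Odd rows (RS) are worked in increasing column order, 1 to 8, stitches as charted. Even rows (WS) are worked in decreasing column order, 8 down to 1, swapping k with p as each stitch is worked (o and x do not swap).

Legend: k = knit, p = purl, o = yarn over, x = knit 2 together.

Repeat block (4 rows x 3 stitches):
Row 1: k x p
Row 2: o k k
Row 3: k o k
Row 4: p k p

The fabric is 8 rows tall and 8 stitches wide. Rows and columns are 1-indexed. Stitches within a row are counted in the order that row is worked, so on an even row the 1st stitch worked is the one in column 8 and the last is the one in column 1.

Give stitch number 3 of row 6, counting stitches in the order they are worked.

== STITCH ==
p

Derivation:
Row 6 uses chart row ((6-1) mod 4)+1 = 2. Row 6 is even, so WS.
Chart row 2 tiled across columns 1-8: o k k o k k o k
Wrong side: read the tiled row from column 8 down to 1 and exchange k with p (leave o, x).
Row 6 as worked: p o p p o p p o
Stitch 3 in working order -> p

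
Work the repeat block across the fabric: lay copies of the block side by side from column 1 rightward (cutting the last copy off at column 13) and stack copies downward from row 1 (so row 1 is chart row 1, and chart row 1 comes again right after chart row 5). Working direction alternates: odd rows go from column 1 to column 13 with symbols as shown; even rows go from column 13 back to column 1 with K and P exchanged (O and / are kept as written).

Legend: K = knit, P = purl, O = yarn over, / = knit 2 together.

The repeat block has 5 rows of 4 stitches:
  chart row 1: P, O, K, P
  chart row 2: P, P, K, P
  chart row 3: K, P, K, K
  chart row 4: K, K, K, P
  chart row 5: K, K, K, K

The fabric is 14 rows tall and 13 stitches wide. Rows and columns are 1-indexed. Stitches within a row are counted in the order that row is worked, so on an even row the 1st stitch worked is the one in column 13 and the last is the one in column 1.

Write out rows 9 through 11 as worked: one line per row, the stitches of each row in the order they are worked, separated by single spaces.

Row 9: chart row 4, RS - tile across columns 1-13 and work as-is.
Row 10: chart row 5, WS - tiled (columns 1-13): K K K K K K K K K K K K K; work from column 13 back to 1 with K<->P swapped.
Row 11: chart row 1, RS - tile across columns 1-13 and work as-is.

Result:
K K K P K K K P K K K P K
P P P P P P P P P P P P P
P O K P P O K P P O K P P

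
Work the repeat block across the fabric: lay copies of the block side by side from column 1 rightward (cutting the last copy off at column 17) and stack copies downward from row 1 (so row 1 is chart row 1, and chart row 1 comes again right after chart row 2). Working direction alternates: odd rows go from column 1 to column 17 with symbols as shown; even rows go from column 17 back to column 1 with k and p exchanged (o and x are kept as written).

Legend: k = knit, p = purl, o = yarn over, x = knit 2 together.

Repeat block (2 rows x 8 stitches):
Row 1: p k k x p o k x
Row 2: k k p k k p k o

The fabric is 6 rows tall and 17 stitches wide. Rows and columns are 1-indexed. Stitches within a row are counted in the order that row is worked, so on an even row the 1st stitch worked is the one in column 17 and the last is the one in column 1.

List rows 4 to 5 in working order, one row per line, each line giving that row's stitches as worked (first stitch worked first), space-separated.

Row 4: chart row 2, WS - tiled (columns 1-17): k k p k k p k o k k p k k p k o k; work from column 17 back to 1 with k<->p swapped.
Row 5: chart row 1, RS - tile across columns 1-17 and work as-is.

Result:
p o p k p p k p p o p k p p k p p
p k k x p o k x p k k x p o k x p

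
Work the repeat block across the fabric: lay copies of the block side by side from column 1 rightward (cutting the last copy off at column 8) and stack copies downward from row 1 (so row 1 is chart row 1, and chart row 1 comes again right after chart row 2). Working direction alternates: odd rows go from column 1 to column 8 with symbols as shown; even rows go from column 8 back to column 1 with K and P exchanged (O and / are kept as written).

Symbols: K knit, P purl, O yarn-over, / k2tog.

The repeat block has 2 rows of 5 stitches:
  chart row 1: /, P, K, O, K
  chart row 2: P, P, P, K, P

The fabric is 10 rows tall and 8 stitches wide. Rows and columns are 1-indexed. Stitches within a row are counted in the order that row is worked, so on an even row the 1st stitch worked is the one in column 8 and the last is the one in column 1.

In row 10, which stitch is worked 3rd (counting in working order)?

Row 10 uses chart row ((10-1) mod 2)+1 = 2. Row 10 is even, so WS.
Chart row 2 tiled across columns 1-8: P P P K P P P P
WS row: flip the tiled sequence (start at column 8) and apply K<->P; O and / stay.
Row 10 as worked: K K K K P K K K
Counting 3 along the worked row gives K.

== STITCH ==
K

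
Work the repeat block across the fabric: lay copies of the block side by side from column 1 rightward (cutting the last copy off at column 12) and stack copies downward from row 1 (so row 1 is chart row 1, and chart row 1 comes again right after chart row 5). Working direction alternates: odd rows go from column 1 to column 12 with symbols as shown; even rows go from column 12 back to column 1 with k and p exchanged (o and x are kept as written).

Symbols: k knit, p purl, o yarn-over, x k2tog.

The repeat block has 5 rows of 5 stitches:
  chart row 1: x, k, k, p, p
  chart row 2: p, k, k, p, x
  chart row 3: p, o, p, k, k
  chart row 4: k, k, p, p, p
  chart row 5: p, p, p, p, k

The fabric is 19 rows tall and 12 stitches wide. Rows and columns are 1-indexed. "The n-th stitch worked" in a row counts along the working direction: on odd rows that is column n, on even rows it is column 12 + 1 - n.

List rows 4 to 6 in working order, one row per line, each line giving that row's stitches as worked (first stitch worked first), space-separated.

== ROWS AS WORKED ==
p p k k k p p k k k p p
p p p p k p p p p k p p
p x k k p p x k k p p x

Derivation:
Row 4: chart row 4, WS - tiled (columns 1-12): k k p p p k k p p p k k; work from column 12 back to 1 with k<->p swapped.
Row 5: chart row 5, RS - tile across columns 1-12 and work as-is.
Row 6: chart row 1, WS - tiled (columns 1-12): x k k p p x k k p p x k; work from column 12 back to 1 with k<->p swapped.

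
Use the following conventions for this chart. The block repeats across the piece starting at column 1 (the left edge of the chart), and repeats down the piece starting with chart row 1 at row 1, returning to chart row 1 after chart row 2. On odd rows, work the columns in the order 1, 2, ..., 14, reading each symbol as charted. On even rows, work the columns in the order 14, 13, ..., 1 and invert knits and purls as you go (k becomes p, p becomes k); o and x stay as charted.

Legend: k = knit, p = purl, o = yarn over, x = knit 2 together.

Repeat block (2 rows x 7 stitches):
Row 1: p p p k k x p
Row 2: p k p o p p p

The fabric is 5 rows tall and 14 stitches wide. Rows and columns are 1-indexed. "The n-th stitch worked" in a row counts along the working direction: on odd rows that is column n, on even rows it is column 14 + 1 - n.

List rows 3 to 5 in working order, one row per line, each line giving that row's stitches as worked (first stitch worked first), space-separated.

Row 3: chart row 1, RS - tile across columns 1-14 and work as-is.
Row 4: chart row 2, WS - tiled (columns 1-14): p k p o p p p p k p o p p p; work from column 14 back to 1 with k<->p swapped.
Row 5: chart row 1, RS - tile across columns 1-14 and work as-is.

Rows as worked:
p p p k k x p p p p k k x p
k k k o k p k k k k o k p k
p p p k k x p p p p k k x p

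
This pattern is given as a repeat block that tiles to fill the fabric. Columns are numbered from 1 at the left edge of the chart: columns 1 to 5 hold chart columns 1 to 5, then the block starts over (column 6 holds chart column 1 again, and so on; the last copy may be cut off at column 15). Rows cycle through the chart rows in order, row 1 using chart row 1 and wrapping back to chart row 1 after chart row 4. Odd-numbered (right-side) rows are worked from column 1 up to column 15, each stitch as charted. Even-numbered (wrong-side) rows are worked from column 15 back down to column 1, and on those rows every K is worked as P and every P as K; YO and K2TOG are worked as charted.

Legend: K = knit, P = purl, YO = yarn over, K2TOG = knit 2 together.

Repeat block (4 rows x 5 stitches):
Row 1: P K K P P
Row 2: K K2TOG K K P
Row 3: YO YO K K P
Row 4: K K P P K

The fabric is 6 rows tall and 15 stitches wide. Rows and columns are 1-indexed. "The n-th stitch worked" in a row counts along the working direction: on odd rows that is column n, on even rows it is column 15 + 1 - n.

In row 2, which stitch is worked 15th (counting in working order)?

== STITCH ==
P

Derivation:
Row 2: (2-1) mod 4 = 1, so use chart row 2. Even row -> WS.
Chart row 2 tiled across columns 1-15: K K2TOG K K P K K2TOG K K P K K2TOG K K P
WS row: flip the tiled sequence (start at column 15) and apply K<->P; YO and K2TOG stay.
Row 2 as worked: K P P K2TOG P K P P K2TOG P K P P K2TOG P
Counting 15 along the worked row gives P.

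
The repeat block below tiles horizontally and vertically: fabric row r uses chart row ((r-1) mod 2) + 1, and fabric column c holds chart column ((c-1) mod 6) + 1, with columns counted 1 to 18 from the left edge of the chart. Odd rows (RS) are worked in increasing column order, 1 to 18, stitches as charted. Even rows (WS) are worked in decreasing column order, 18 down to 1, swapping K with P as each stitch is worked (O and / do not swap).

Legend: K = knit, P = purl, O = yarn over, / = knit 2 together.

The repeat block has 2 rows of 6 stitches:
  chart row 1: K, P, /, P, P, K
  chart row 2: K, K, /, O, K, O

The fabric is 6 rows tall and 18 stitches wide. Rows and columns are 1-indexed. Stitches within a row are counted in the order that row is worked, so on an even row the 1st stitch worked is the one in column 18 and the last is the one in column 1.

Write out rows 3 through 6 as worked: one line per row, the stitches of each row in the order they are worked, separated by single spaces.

Row 3: chart row 1, RS - tile across columns 1-18 and work as-is.
Row 4: chart row 2, WS - tiled (columns 1-18): K K / O K O K K / O K O K K / O K O; work from column 18 back to 1 with K<->P swapped.
Row 5: chart row 1, RS - tile across columns 1-18 and work as-is.
Row 6: chart row 2, WS - tiled (columns 1-18): K K / O K O K K / O K O K K / O K O; work from column 18 back to 1 with K<->P swapped.

Result:
K P / P P K K P / P P K K P / P P K
O P O / P P O P O / P P O P O / P P
K P / P P K K P / P P K K P / P P K
O P O / P P O P O / P P O P O / P P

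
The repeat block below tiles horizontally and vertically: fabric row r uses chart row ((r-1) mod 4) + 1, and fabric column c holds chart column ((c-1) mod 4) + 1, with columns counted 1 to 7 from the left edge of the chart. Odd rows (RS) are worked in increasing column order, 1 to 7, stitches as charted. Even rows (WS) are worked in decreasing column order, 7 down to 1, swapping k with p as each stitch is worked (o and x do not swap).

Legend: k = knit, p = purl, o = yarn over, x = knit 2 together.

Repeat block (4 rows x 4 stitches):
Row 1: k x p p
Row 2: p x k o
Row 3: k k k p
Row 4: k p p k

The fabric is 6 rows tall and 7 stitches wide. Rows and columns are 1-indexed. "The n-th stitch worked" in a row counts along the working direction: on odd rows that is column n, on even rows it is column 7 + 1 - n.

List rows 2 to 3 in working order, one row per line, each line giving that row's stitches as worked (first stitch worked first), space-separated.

Row 2: chart row 2, WS - tiled (columns 1-7): p x k o p x k; work from column 7 back to 1 with k<->p swapped.
Row 3: chart row 3, RS - tile across columns 1-7 and work as-is.

Rows as worked:
p x k o p x k
k k k p k k k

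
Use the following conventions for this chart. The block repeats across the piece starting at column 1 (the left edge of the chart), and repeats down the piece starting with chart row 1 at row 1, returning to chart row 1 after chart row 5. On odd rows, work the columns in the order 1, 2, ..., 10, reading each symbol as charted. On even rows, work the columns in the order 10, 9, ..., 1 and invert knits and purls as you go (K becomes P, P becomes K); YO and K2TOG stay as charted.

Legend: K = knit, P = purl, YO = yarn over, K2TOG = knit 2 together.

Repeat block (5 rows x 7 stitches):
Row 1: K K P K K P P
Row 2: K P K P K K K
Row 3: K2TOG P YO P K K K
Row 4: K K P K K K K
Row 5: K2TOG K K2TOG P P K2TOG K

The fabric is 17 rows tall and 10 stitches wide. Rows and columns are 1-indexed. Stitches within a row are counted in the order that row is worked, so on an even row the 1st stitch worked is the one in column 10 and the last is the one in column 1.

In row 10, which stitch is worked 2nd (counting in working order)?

== STITCH ==
P

Derivation:
For row 10: chart row = ((10-1) mod 5) + 1 = 5; this is a WS (even) row.
Chart row 5 tiled across columns 1-10: K2TOG K K2TOG P P K2TOG K K2TOG K K2TOG
WS row: flip the tiled sequence (start at column 10) and apply K<->P; YO and K2TOG stay.
Row 10 as worked: K2TOG P K2TOG P K2TOG K K K2TOG P K2TOG
Stitch 2 in working order -> P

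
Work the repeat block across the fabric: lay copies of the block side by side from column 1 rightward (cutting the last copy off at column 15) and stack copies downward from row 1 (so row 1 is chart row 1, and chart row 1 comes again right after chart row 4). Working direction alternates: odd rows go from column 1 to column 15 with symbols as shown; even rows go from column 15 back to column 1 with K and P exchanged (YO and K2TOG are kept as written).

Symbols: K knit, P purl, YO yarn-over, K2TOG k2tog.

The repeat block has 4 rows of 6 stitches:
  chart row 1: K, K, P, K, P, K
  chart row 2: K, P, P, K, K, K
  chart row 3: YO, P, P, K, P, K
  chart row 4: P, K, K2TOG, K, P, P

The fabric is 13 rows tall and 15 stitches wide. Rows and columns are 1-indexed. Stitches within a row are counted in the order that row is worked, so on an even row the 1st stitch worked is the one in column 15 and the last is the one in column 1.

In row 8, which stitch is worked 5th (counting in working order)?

Result:
K

Derivation:
For row 8: chart row = ((8-1) mod 4) + 1 = 4; this is a WS (even) row.
Chart row 4 tiled across columns 1-15: P K K2TOG K P P P K K2TOG K P P P K K2TOG
Wrong side: read the tiled row from column 15 down to 1 and exchange K with P (leave YO, K2TOG).
Row 8 as worked: K2TOG P K K K P K2TOG P K K K P K2TOG P K
Counting 5 along the worked row gives K.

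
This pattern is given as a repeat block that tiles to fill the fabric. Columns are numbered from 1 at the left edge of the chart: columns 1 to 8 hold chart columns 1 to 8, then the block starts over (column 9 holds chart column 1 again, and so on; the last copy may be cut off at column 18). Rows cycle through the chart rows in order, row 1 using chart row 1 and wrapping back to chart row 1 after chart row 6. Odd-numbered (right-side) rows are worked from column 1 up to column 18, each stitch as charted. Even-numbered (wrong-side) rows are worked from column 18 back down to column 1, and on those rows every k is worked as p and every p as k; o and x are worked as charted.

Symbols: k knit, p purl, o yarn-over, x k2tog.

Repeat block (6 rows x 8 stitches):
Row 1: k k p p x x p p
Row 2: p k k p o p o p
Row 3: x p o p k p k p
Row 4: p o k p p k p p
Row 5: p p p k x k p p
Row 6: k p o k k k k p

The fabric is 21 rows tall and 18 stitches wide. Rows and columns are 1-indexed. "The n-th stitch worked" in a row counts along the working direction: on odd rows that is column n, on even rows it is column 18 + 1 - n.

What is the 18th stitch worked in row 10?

Row 10: (10-1) mod 6 = 3, so use chart row 4. Even row -> WS.
Chart row 4 tiled across columns 1-18: p o k p p k p p p o k p p k p p p o
WS: work from column 18 back to column 1 (reverse the tiled row), swapping k<->p (o and x unchanged).
Row 10 as worked: o k k k p k k p o k k k p k k p o k
Counting 18 along the worked row gives k.

== STITCH ==
k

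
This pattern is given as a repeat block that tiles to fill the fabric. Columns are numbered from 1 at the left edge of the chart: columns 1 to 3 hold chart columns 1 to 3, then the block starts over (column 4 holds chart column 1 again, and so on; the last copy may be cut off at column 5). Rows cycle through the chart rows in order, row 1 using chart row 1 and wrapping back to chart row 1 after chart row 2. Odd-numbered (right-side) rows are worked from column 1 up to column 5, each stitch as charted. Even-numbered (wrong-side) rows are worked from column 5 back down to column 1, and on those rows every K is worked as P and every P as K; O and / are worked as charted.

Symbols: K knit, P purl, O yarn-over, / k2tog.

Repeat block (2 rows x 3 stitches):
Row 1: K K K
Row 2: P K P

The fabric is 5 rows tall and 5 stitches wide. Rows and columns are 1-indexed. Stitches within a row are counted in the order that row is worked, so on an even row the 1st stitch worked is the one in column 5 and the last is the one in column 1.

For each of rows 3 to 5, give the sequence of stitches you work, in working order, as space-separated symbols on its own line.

Row 3: chart row 1, RS - tile across columns 1-5 and work as-is.
Row 4: chart row 2, WS - tiled (columns 1-5): P K P P K; work from column 5 back to 1 with K<->P swapped.
Row 5: chart row 1, RS - tile across columns 1-5 and work as-is.

== ROWS AS WORKED ==
K K K K K
P K K P K
K K K K K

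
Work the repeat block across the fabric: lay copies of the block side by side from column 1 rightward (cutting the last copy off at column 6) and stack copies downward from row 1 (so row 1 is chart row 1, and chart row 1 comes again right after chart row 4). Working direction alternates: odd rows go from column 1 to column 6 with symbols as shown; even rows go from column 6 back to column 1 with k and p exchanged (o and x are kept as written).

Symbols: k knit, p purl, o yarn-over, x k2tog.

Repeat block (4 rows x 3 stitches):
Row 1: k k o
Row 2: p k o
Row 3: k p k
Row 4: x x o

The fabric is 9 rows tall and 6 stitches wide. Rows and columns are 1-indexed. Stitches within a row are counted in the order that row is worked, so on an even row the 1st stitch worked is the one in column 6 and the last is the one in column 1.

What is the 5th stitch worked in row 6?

== STITCH ==
p

Derivation:
For row 6: chart row = ((6-1) mod 4) + 1 = 2; this is a WS (even) row.
Chart row 2 tiled across columns 1-6: p k o p k o
WS: work from column 6 back to column 1 (reverse the tiled row), swapping k<->p (o and x unchanged).
Row 6 as worked: o p k o p k
The 5th stitch worked is p.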